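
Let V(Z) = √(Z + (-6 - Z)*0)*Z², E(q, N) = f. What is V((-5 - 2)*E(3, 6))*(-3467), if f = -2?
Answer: -679532*√14 ≈ -2.5426e+6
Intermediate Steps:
E(q, N) = -2
V(Z) = Z^(5/2) (V(Z) = √(Z + 0)*Z² = √Z*Z² = Z^(5/2))
V((-5 - 2)*E(3, 6))*(-3467) = ((-5 - 2)*(-2))^(5/2)*(-3467) = (-7*(-2))^(5/2)*(-3467) = 14^(5/2)*(-3467) = (196*√14)*(-3467) = -679532*√14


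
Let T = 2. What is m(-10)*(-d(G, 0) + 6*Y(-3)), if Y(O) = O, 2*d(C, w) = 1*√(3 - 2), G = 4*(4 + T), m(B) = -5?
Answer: 185/2 ≈ 92.500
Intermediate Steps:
G = 24 (G = 4*(4 + 2) = 4*6 = 24)
d(C, w) = ½ (d(C, w) = (1*√(3 - 2))/2 = (1*√1)/2 = (1*1)/2 = (½)*1 = ½)
m(-10)*(-d(G, 0) + 6*Y(-3)) = -5*(-1*½ + 6*(-3)) = -5*(-½ - 18) = -5*(-37/2) = 185/2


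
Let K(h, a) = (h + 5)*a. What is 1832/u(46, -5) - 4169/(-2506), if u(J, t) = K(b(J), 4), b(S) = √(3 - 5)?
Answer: 5851303/67662 - 458*I*√2/27 ≈ 86.478 - 23.989*I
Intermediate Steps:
b(S) = I*√2 (b(S) = √(-2) = I*√2)
K(h, a) = a*(5 + h) (K(h, a) = (5 + h)*a = a*(5 + h))
u(J, t) = 20 + 4*I*√2 (u(J, t) = 4*(5 + I*√2) = 20 + 4*I*√2)
1832/u(46, -5) - 4169/(-2506) = 1832/(20 + 4*I*√2) - 4169/(-2506) = 1832/(20 + 4*I*√2) - 4169*(-1/2506) = 1832/(20 + 4*I*√2) + 4169/2506 = 4169/2506 + 1832/(20 + 4*I*√2)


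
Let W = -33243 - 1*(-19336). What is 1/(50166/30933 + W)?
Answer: -3437/47792785 ≈ -7.1915e-5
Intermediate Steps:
W = -13907 (W = -33243 + 19336 = -13907)
1/(50166/30933 + W) = 1/(50166/30933 - 13907) = 1/(50166*(1/30933) - 13907) = 1/(5574/3437 - 13907) = 1/(-47792785/3437) = -3437/47792785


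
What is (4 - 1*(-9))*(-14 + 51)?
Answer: 481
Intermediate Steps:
(4 - 1*(-9))*(-14 + 51) = (4 + 9)*37 = 13*37 = 481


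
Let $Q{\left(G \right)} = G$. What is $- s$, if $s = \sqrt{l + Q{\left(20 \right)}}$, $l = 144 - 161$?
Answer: $- \sqrt{3} \approx -1.732$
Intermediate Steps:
$l = -17$
$s = \sqrt{3}$ ($s = \sqrt{-17 + 20} = \sqrt{3} \approx 1.732$)
$- s = - \sqrt{3}$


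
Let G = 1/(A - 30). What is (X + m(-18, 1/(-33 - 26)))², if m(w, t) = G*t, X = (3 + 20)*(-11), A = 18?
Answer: 32085049129/501264 ≈ 64008.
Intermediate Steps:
X = -253 (X = 23*(-11) = -253)
G = -1/12 (G = 1/(18 - 30) = 1/(-12) = -1/12 ≈ -0.083333)
m(w, t) = -t/12
(X + m(-18, 1/(-33 - 26)))² = (-253 - 1/(12*(-33 - 26)))² = (-253 - 1/12/(-59))² = (-253 - 1/12*(-1/59))² = (-253 + 1/708)² = (-179123/708)² = 32085049129/501264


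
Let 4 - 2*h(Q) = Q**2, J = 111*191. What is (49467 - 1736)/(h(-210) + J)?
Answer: -47731/847 ≈ -56.353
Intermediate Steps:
J = 21201
h(Q) = 2 - Q**2/2
(49467 - 1736)/(h(-210) + J) = (49467 - 1736)/((2 - 1/2*(-210)**2) + 21201) = 47731/((2 - 1/2*44100) + 21201) = 47731/((2 - 22050) + 21201) = 47731/(-22048 + 21201) = 47731/(-847) = 47731*(-1/847) = -47731/847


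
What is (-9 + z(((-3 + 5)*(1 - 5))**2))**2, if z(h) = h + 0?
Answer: 3025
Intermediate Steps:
z(h) = h
(-9 + z(((-3 + 5)*(1 - 5))**2))**2 = (-9 + ((-3 + 5)*(1 - 5))**2)**2 = (-9 + (2*(-4))**2)**2 = (-9 + (-8)**2)**2 = (-9 + 64)**2 = 55**2 = 3025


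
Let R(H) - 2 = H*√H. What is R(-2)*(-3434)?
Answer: -6868 + 6868*I*√2 ≈ -6868.0 + 9712.8*I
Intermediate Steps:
R(H) = 2 + H^(3/2) (R(H) = 2 + H*√H = 2 + H^(3/2))
R(-2)*(-3434) = (2 + (-2)^(3/2))*(-3434) = (2 - 2*I*√2)*(-3434) = -6868 + 6868*I*√2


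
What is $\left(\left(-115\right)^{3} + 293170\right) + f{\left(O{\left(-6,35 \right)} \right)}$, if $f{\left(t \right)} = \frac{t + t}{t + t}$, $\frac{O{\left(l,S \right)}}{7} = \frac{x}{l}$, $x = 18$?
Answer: $-1227704$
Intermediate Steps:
$O{\left(l,S \right)} = \frac{126}{l}$ ($O{\left(l,S \right)} = 7 \frac{18}{l} = \frac{126}{l}$)
$f{\left(t \right)} = 1$ ($f{\left(t \right)} = \frac{2 t}{2 t} = 2 t \frac{1}{2 t} = 1$)
$\left(\left(-115\right)^{3} + 293170\right) + f{\left(O{\left(-6,35 \right)} \right)} = \left(\left(-115\right)^{3} + 293170\right) + 1 = \left(-1520875 + 293170\right) + 1 = -1227705 + 1 = -1227704$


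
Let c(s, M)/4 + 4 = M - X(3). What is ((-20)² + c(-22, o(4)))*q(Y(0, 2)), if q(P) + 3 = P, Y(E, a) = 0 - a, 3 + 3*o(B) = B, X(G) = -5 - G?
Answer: -6260/3 ≈ -2086.7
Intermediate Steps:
o(B) = -1 + B/3
Y(E, a) = -a
q(P) = -3 + P
c(s, M) = 16 + 4*M (c(s, M) = -16 + 4*(M - (-5 - 1*3)) = -16 + 4*(M - (-5 - 3)) = -16 + 4*(M - 1*(-8)) = -16 + 4*(M + 8) = -16 + 4*(8 + M) = -16 + (32 + 4*M) = 16 + 4*M)
((-20)² + c(-22, o(4)))*q(Y(0, 2)) = ((-20)² + (16 + 4*(-1 + (⅓)*4)))*(-3 - 1*2) = (400 + (16 + 4*(-1 + 4/3)))*(-3 - 2) = (400 + (16 + 4*(⅓)))*(-5) = (400 + (16 + 4/3))*(-5) = (400 + 52/3)*(-5) = (1252/3)*(-5) = -6260/3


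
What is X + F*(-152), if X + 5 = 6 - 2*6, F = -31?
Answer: 4701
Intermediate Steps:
X = -11 (X = -5 + (6 - 2*6) = -5 + (6 - 12) = -5 - 6 = -11)
X + F*(-152) = -11 - 31*(-152) = -11 + 4712 = 4701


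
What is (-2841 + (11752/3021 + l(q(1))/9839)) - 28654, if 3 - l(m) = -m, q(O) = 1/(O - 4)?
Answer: -312009914807/9907873 ≈ -31491.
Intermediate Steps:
q(O) = 1/(-4 + O)
l(m) = 3 + m (l(m) = 3 - (-1)*m = 3 + m)
(-2841 + (11752/3021 + l(q(1))/9839)) - 28654 = (-2841 + (11752/3021 + (3 + 1/(-4 + 1))/9839)) - 28654 = (-2841 + (11752*(1/3021) + (3 + 1/(-3))*(1/9839))) - 28654 = (-2841 + (11752/3021 + (3 - 1/3)*(1/9839))) - 28654 = (-2841 + (11752/3021 + (8/3)*(1/9839))) - 28654 = (-2841 + (11752/3021 + 8/29517)) - 28654 = (-2841 + 38545328/9907873) - 28654 = -28109721865/9907873 - 28654 = -312009914807/9907873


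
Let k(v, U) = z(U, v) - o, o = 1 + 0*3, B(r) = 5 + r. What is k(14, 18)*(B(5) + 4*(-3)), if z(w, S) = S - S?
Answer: 2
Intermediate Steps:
z(w, S) = 0
o = 1 (o = 1 + 0 = 1)
k(v, U) = -1 (k(v, U) = 0 - 1*1 = 0 - 1 = -1)
k(14, 18)*(B(5) + 4*(-3)) = -((5 + 5) + 4*(-3)) = -(10 - 12) = -1*(-2) = 2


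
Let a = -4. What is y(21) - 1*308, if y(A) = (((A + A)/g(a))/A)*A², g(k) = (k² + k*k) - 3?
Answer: -8050/29 ≈ -277.59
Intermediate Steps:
g(k) = -3 + 2*k² (g(k) = (k² + k²) - 3 = 2*k² - 3 = -3 + 2*k²)
y(A) = 2*A²/29 (y(A) = (((A + A)/(-3 + 2*(-4)²))/A)*A² = (((2*A)/(-3 + 2*16))/A)*A² = (((2*A)/(-3 + 32))/A)*A² = (((2*A)/29)/A)*A² = ((2*A/29)/A)*A² = 2*A²/29)
y(21) - 1*308 = (2/29)*21² - 1*308 = (2/29)*441 - 308 = 882/29 - 308 = -8050/29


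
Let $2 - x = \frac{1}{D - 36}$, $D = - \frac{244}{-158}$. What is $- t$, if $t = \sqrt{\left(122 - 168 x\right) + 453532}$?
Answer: $- \frac{3 \sqrt{93297935498}}{1361} \approx -673.29$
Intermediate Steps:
$D = \frac{122}{79}$ ($D = \left(-244\right) \left(- \frac{1}{158}\right) = \frac{122}{79} \approx 1.5443$)
$x = \frac{5523}{2722}$ ($x = 2 - \frac{1}{\frac{122}{79} - 36} = 2 - \frac{1}{- \frac{2722}{79}} = 2 - - \frac{79}{2722} = 2 + \frac{79}{2722} = \frac{5523}{2722} \approx 2.029$)
$t = \frac{3 \sqrt{93297935498}}{1361}$ ($t = \sqrt{\left(122 - \frac{463932}{1361}\right) + 453532} = \sqrt{- \frac{297890}{1361} + 453532} = \sqrt{\frac{616959162}{1361}} = \frac{3 \sqrt{93297935498}}{1361} \approx 673.29$)
$- t = - \frac{3 \sqrt{93297935498}}{1361}$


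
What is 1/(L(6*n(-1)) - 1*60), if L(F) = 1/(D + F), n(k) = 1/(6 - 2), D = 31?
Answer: -65/3898 ≈ -0.016675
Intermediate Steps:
n(k) = ¼ (n(k) = 1/4 = ¼)
L(F) = 1/(31 + F)
1/(L(6*n(-1)) - 1*60) = 1/(1/(31 + 6*(¼)) - 1*60) = 1/(1/(31 + 3/2) - 60) = 1/(1/(65/2) - 60) = 1/(2/65 - 60) = 1/(-3898/65) = -65/3898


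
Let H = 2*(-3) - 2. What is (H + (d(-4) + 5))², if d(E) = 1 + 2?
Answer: 0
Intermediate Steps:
d(E) = 3
H = -8 (H = -6 - 2 = -8)
(H + (d(-4) + 5))² = (-8 + (3 + 5))² = (-8 + 8)² = 0² = 0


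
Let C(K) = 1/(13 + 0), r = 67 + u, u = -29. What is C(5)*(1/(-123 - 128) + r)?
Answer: 9537/3263 ≈ 2.9228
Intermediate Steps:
r = 38 (r = 67 - 29 = 38)
C(K) = 1/13
C(5)*(1/(-123 - 128) + r) = (1/(-123 - 128) + 38)/13 = (1/(-251) + 38)/13 = (-1/251 + 38)/13 = (1/13)*(9537/251) = 9537/3263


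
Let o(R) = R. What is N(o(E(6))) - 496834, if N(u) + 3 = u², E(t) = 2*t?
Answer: -496693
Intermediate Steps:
N(u) = -3 + u²
N(o(E(6))) - 496834 = (-3 + (2*6)²) - 496834 = (-3 + 12²) - 496834 = (-3 + 144) - 496834 = 141 - 496834 = -496693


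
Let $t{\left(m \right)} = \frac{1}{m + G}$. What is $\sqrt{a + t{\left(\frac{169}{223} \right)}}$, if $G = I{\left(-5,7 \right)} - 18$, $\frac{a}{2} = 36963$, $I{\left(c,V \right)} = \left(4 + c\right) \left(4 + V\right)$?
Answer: $\frac{5 \sqrt{117290355842}}{6298} \approx 271.89$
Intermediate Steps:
$I{\left(c,V \right)} = \left(4 + V\right) \left(4 + c\right)$
$a = 73926$ ($a = 2 \cdot 36963 = 73926$)
$G = -29$ ($G = \left(16 + 4 \cdot 7 + 4 \left(-5\right) + 7 \left(-5\right)\right) - 18 = \left(16 + 28 - 20 - 35\right) - 18 = -11 - 18 = -29$)
$t{\left(m \right)} = \frac{1}{-29 + m}$ ($t{\left(m \right)} = \frac{1}{m - 29} = \frac{1}{-29 + m}$)
$\sqrt{a + t{\left(\frac{169}{223} \right)}} = \sqrt{73926 + \frac{1}{-29 + \frac{169}{223}}} = \sqrt{73926 + \frac{1}{- \frac{6298}{223}}} = \sqrt{73926 - \frac{223}{6298}} = \sqrt{\frac{465585725}{6298}} = \frac{5 \sqrt{117290355842}}{6298}$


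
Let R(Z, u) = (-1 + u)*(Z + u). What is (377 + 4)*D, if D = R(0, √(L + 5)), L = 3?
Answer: 3048 - 762*√2 ≈ 1970.4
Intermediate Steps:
D = 8 - 2*√2 (D = (√(3 + 5))² - 1*0 - √(3 + 5) + 0*√(3 + 5) = (√8)² + 0 - √8 + 0*√8 = (2*√2)² + 0 - 2*√2 + 0*(2*√2) = 8 + 0 - 2*√2 + 0 = 8 - 2*√2 ≈ 5.1716)
(377 + 4)*D = (377 + 4)*(8 - 2*√2) = 381*(8 - 2*√2) = 3048 - 762*√2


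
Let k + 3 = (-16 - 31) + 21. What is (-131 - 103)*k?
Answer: 6786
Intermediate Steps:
k = -29 (k = -3 + ((-16 - 31) + 21) = -3 + (-47 + 21) = -3 - 26 = -29)
(-131 - 103)*k = (-131 - 103)*(-29) = -234*(-29) = 6786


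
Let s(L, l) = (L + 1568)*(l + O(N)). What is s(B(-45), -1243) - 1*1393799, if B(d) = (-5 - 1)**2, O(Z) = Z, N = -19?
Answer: -3418047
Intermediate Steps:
B(d) = 36 (B(d) = (-6)**2 = 36)
s(L, l) = (-19 + l)*(1568 + L) (s(L, l) = (L + 1568)*(l - 19) = (1568 + L)*(-19 + l) = (-19 + l)*(1568 + L))
s(B(-45), -1243) - 1*1393799 = (-29792 - 19*36 + 1568*(-1243) + 36*(-1243)) - 1*1393799 = (-29792 - 684 - 1949024 - 44748) - 1393799 = -2024248 - 1393799 = -3418047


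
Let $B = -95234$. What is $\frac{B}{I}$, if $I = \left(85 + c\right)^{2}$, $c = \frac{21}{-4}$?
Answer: $- \frac{1523744}{101761} \approx -14.974$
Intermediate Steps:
$c = - \frac{21}{4}$ ($c = 21 \left(- \frac{1}{4}\right) = - \frac{21}{4} \approx -5.25$)
$I = \frac{101761}{16}$ ($I = \left(85 - \frac{21}{4}\right)^{2} = \left(\frac{319}{4}\right)^{2} = \frac{101761}{16} \approx 6360.1$)
$\frac{B}{I} = - \frac{95234}{\frac{101761}{16}} = \left(-95234\right) \frac{16}{101761} = - \frac{1523744}{101761}$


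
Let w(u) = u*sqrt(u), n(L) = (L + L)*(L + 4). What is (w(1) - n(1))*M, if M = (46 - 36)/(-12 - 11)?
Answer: 90/23 ≈ 3.9130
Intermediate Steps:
M = -10/23 (M = 10/(-23) = 10*(-1/23) = -10/23 ≈ -0.43478)
n(L) = 2*L*(4 + L) (n(L) = (2*L)*(4 + L) = 2*L*(4 + L))
w(u) = u**(3/2)
(w(1) - n(1))*M = (1**(3/2) - 2*(4 + 1))*(-10/23) = (1 - 2*5)*(-10/23) = (1 - 1*10)*(-10/23) = (1 - 10)*(-10/23) = -9*(-10/23) = 90/23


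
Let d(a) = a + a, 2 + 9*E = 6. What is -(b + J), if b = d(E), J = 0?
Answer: -8/9 ≈ -0.88889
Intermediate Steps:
E = 4/9 (E = -2/9 + (1/9)*6 = -2/9 + 2/3 = 4/9 ≈ 0.44444)
d(a) = 2*a
b = 8/9 (b = 2*(4/9) = 8/9 ≈ 0.88889)
-(b + J) = -(8/9 + 0) = -1*8/9 = -8/9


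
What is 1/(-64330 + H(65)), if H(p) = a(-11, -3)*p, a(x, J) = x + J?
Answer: -1/65240 ≈ -1.5328e-5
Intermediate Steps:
a(x, J) = J + x
H(p) = -14*p (H(p) = (-3 - 11)*p = -14*p)
1/(-64330 + H(65)) = 1/(-64330 - 14*65) = 1/(-64330 - 910) = 1/(-65240) = -1/65240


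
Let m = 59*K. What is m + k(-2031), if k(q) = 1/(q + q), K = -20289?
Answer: -4862421163/4062 ≈ -1.1971e+6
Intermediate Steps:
m = -1197051 (m = 59*(-20289) = -1197051)
k(q) = 1/(2*q)
m + k(-2031) = -1197051 + (½)/(-2031) = -1197051 + (½)*(-1/2031) = -1197051 - 1/4062 = -4862421163/4062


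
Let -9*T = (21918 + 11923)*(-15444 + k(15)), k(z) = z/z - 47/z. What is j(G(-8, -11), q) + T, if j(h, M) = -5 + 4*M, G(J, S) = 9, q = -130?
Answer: 7840618097/135 ≈ 5.8079e+7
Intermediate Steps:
k(z) = 1 - 47/z
T = 7840688972/135 (T = -(21918 + 11923)*(-15444 + (-47 + 15)/15)/9 = -33841*(-15444 + (1/15)*(-32))/9 = -33841*(-15444 - 32/15)/9 = -33841*(-231692)/(9*15) = -1/9*(-7840688972/15) = 7840688972/135 ≈ 5.8079e+7)
j(G(-8, -11), q) + T = (-5 + 4*(-130)) + 7840688972/135 = (-5 - 520) + 7840688972/135 = -525 + 7840688972/135 = 7840618097/135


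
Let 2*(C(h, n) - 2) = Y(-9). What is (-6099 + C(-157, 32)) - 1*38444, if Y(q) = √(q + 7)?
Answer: -44541 + I*√2/2 ≈ -44541.0 + 0.70711*I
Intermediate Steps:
Y(q) = √(7 + q)
C(h, n) = 2 + I*√2/2 (C(h, n) = 2 + √(7 - 9)/2 = 2 + √(-2)/2 = 2 + (I*√2)/2 = 2 + I*√2/2)
(-6099 + C(-157, 32)) - 1*38444 = (-6099 + (2 + I*√2/2)) - 1*38444 = (-6097 + I*√2/2) - 38444 = -44541 + I*√2/2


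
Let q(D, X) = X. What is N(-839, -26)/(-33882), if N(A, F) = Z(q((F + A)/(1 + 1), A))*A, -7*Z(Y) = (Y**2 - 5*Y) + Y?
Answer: -197801801/79058 ≈ -2502.0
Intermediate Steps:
Z(Y) = -Y**2/7 + 4*Y/7 (Z(Y) = -((Y**2 - 5*Y) + Y)/7 = -(Y**2 - 4*Y)/7 = -Y**2/7 + 4*Y/7)
N(A, F) = A**2*(4 - A)/7 (N(A, F) = (A*(4 - A)/7)*A = A**2*(4 - A)/7)
N(-839, -26)/(-33882) = ((1/7)*(-839)**2*(4 - 1*(-839)))/(-33882) = ((1/7)*703921*(4 + 839))*(-1/33882) = ((1/7)*703921*843)*(-1/33882) = (593405403/7)*(-1/33882) = -197801801/79058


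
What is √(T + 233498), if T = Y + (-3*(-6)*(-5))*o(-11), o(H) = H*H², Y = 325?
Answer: √353613 ≈ 594.65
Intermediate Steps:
o(H) = H³
T = 120115 (T = 325 + (-3*(-6)*(-5))*(-11)³ = 325 + (18*(-5))*(-1331) = 325 - 90*(-1331) = 325 + 119790 = 120115)
√(T + 233498) = √(120115 + 233498) = √353613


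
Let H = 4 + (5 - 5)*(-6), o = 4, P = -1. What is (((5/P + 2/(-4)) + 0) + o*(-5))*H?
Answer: -102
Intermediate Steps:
H = 4 (H = 4 + 0*(-6) = 4 + 0 = 4)
(((5/P + 2/(-4)) + 0) + o*(-5))*H = (((5/(-1) + 2/(-4)) + 0) + 4*(-5))*4 = (((5*(-1) + 2*(-1/4)) + 0) - 20)*4 = (((-5 - 1/2) + 0) - 20)*4 = ((-11/2 + 0) - 20)*4 = (-11/2 - 20)*4 = -51/2*4 = -102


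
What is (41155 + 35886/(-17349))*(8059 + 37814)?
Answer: 10917196137819/5783 ≈ 1.8878e+9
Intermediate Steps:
(41155 + 35886/(-17349))*(8059 + 37814) = (41155 + 35886*(-1/17349))*45873 = (41155 - 11962/5783)*45873 = (237987403/5783)*45873 = 10917196137819/5783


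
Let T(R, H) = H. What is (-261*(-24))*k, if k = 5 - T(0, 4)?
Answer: 6264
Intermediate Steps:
k = 1 (k = 5 - 1*4 = 5 - 4 = 1)
(-261*(-24))*k = -261*(-24)*1 = 6264*1 = 6264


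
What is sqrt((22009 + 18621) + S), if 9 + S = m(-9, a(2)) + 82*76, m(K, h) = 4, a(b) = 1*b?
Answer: sqrt(46857) ≈ 216.46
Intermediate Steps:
a(b) = b
S = 6227 (S = -9 + (4 + 82*76) = -9 + (4 + 6232) = -9 + 6236 = 6227)
sqrt((22009 + 18621) + S) = sqrt((22009 + 18621) + 6227) = sqrt(40630 + 6227) = sqrt(46857)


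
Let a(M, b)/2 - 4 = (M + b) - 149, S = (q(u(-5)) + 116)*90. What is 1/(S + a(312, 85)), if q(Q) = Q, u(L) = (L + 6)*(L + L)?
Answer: 1/10044 ≈ 9.9562e-5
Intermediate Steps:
u(L) = 2*L*(6 + L) (u(L) = (6 + L)*(2*L) = 2*L*(6 + L))
S = 9540 (S = (2*(-5)*(6 - 5) + 116)*90 = (2*(-5)*1 + 116)*90 = (-10 + 116)*90 = 106*90 = 9540)
a(M, b) = -290 + 2*M + 2*b (a(M, b) = 8 + 2*((M + b) - 149) = 8 + 2*(-149 + M + b) = 8 + (-298 + 2*M + 2*b) = -290 + 2*M + 2*b)
1/(S + a(312, 85)) = 1/(9540 + (-290 + 2*312 + 2*85)) = 1/(9540 + (-290 + 624 + 170)) = 1/(9540 + 504) = 1/10044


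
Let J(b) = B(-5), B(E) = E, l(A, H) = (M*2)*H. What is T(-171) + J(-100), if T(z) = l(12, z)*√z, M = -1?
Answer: -5 + 1026*I*√19 ≈ -5.0 + 4472.2*I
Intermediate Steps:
l(A, H) = -2*H (l(A, H) = (-1*2)*H = -2*H)
J(b) = -5
T(z) = -2*z^(3/2) (T(z) = (-2*z)*√z = -2*z^(3/2))
T(-171) + J(-100) = -(-1026)*I*√19 - 5 = 1026*I*√19 - 5 = -5 + 1026*I*√19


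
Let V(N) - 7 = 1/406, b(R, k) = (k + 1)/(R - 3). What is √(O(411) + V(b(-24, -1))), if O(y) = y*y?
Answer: √27845416214/406 ≈ 411.01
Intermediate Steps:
b(R, k) = (1 + k)/(-3 + R)
O(y) = y²
V(N) = 2843/406 (V(N) = 7 + 1/406 = 2843/406)
√(O(411) + V(b(-24, -1))) = √(411² + 2843/406) = √(168921 + 2843/406) = √(68584769/406) = √27845416214/406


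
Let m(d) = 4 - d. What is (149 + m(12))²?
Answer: 19881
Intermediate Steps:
(149 + m(12))² = (149 + (4 - 1*12))² = (149 + (4 - 12))² = (149 - 8)² = 141² = 19881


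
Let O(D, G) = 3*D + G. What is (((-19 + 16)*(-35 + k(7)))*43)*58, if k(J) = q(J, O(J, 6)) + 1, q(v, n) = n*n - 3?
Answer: -5177544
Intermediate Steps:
O(D, G) = G + 3*D
q(v, n) = -3 + n² (q(v, n) = n² - 3 = -3 + n²)
k(J) = -2 + (6 + 3*J)² (k(J) = (-3 + (6 + 3*J)²) + 1 = -2 + (6 + 3*J)²)
(((-19 + 16)*(-35 + k(7)))*43)*58 = (((-19 + 16)*(-35 + (-2 + 9*(2 + 7)²)))*43)*58 = (-3*(-35 + (-2 + 9*9²))*43)*58 = (-3*(-35 + (-2 + 9*81))*43)*58 = (-3*(-35 + (-2 + 729))*43)*58 = (-3*(-35 + 727)*43)*58 = (-3*692*43)*58 = -2076*43*58 = -89268*58 = -5177544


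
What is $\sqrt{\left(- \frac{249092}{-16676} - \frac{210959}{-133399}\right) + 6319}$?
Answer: $\frac{\sqrt{39990333534865510753}}{79448633} \approx 79.596$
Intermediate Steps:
$\sqrt{\left(- \frac{249092}{-16676} - \frac{210959}{-133399}\right) + 6319} = \sqrt{\left(\left(-249092\right) \left(- \frac{1}{16676}\right) - - \frac{30137}{19057}\right) + 6319} = \sqrt{\left(\frac{62273}{4169} + \frac{30137}{19057}\right) + 6319} = \sqrt{\frac{1312377714}{79448633} + 6319} = \sqrt{\frac{503348289641}{79448633}} = \frac{\sqrt{39990333534865510753}}{79448633}$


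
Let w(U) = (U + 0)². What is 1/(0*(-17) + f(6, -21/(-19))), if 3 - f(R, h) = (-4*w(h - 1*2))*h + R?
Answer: 6859/3699 ≈ 1.8543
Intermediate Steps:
w(U) = U²
f(R, h) = 3 - R + 4*h*(-2 + h)² (f(R, h) = 3 - ((-4*(h - 1*2)²)*h + R) = 3 - ((-4*(h - 2)²)*h + R) = 3 - ((-4*(-2 + h)²)*h + R) = 3 - (-4*h*(-2 + h)² + R) = 3 - (R - 4*h*(-2 + h)²) = 3 + (-R + 4*h*(-2 + h)²) = 3 - R + 4*h*(-2 + h)²)
1/(0*(-17) + f(6, -21/(-19))) = 1/(0*(-17) + (3 - 1*6 + 4*(-21/(-19))*(-2 - 21/(-19))²)) = 1/(0 + (3 - 6 + 4*(-21*(-1/19))*(-2 - 21*(-1/19))²)) = 1/(0 + (3 - 6 + 4*(21/19)*(-2 + 21/19)²)) = 1/(0 + (3 - 6 + 4*(21/19)*(-17/19)²)) = 1/(0 + (3 - 6 + 4*(21/19)*(289/361))) = 1/(0 + (3 - 6 + 24276/6859)) = 1/(0 + 3699/6859) = 1/(3699/6859) = 6859/3699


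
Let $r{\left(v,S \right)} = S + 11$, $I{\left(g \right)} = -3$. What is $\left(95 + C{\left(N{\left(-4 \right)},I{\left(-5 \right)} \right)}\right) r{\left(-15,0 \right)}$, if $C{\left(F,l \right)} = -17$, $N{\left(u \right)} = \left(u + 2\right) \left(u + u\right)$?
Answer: $858$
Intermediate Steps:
$N{\left(u \right)} = 2 u \left(2 + u\right)$ ($N{\left(u \right)} = \left(2 + u\right) 2 u = 2 u \left(2 + u\right)$)
$r{\left(v,S \right)} = 11 + S$
$\left(95 + C{\left(N{\left(-4 \right)},I{\left(-5 \right)} \right)}\right) r{\left(-15,0 \right)} = \left(95 - 17\right) \left(11 + 0\right) = 78 \cdot 11 = 858$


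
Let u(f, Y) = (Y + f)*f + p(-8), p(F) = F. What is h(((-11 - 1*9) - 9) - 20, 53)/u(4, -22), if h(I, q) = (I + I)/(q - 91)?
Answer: -49/1520 ≈ -0.032237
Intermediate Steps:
h(I, q) = 2*I/(-91 + q) (h(I, q) = (2*I)/(-91 + q) = 2*I/(-91 + q))
u(f, Y) = -8 + f*(Y + f) (u(f, Y) = (Y + f)*f - 8 = f*(Y + f) - 8 = -8 + f*(Y + f))
h(((-11 - 1*9) - 9) - 20, 53)/u(4, -22) = (2*(((-11 - 1*9) - 9) - 20)/(-91 + 53))/(-8 + 4**2 - 22*4) = (2*(((-11 - 9) - 9) - 20)/(-38))/(-8 + 16 - 88) = (2*((-20 - 9) - 20)*(-1/38))/(-80) = (2*(-29 - 20)*(-1/38))*(-1/80) = (2*(-49)*(-1/38))*(-1/80) = (49/19)*(-1/80) = -49/1520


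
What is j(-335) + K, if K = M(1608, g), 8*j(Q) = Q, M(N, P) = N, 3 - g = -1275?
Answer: 12529/8 ≈ 1566.1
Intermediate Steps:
g = 1278 (g = 3 - 1*(-1275) = 3 + 1275 = 1278)
j(Q) = Q/8
K = 1608
j(-335) + K = (⅛)*(-335) + 1608 = -335/8 + 1608 = 12529/8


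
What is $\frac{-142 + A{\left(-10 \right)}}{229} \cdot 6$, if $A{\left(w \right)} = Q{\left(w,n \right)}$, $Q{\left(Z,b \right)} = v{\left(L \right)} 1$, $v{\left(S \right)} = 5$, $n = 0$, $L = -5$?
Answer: $- \frac{822}{229} \approx -3.5895$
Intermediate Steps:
$Q{\left(Z,b \right)} = 5$ ($Q{\left(Z,b \right)} = 5 \cdot 1 = 5$)
$A{\left(w \right)} = 5$
$\frac{-142 + A{\left(-10 \right)}}{229} \cdot 6 = \frac{-142 + 5}{229} \cdot 6 = \frac{1}{229} \left(-137\right) 6 = \left(- \frac{137}{229}\right) 6 = - \frac{822}{229}$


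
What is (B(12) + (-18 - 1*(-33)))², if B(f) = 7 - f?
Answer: 100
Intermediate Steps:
(B(12) + (-18 - 1*(-33)))² = ((7 - 1*12) + (-18 - 1*(-33)))² = ((7 - 12) + (-18 + 33))² = (-5 + 15)² = 10² = 100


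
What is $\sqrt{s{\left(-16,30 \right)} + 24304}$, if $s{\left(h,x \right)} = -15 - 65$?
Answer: $4 \sqrt{1514} \approx 155.64$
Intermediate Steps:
$s{\left(h,x \right)} = -80$
$\sqrt{s{\left(-16,30 \right)} + 24304} = \sqrt{-80 + 24304} = \sqrt{24224} = 4 \sqrt{1514}$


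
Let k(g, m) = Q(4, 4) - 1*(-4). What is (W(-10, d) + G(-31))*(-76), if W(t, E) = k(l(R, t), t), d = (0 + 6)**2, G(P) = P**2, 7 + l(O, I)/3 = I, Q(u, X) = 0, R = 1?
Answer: -73340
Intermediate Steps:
l(O, I) = -21 + 3*I
d = 36 (d = 6**2 = 36)
k(g, m) = 4 (k(g, m) = 0 - 1*(-4) = 0 + 4 = 4)
W(t, E) = 4
(W(-10, d) + G(-31))*(-76) = (4 + (-31)**2)*(-76) = (4 + 961)*(-76) = 965*(-76) = -73340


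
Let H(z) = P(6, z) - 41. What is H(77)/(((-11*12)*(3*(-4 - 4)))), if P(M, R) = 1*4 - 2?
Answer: -13/1056 ≈ -0.012311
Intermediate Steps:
P(M, R) = 2 (P(M, R) = 4 - 2 = 2)
H(z) = -39 (H(z) = 2 - 41 = -39)
H(77)/(((-11*12)*(3*(-4 - 4)))) = -39*(-1/(396*(-4 - 4))) = -39/((-396*(-8))) = -39/((-132*(-24))) = -39/3168 = -39*1/3168 = -13/1056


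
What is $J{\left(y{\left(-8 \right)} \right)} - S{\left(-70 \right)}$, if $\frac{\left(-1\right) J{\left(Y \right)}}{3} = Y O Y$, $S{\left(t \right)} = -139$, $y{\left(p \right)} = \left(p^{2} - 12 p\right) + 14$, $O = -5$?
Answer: $454279$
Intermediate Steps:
$y{\left(p \right)} = 14 + p^{2} - 12 p$
$J{\left(Y \right)} = 15 Y^{2}$ ($J{\left(Y \right)} = - 3 Y \left(-5\right) Y = - 3 - 5 Y Y = - 3 \left(- 5 Y^{2}\right) = 15 Y^{2}$)
$J{\left(y{\left(-8 \right)} \right)} - S{\left(-70 \right)} = 15 \left(14 + \left(-8\right)^{2} - -96\right)^{2} - -139 = 15 \left(14 + 64 + 96\right)^{2} + 139 = 15 \cdot 174^{2} + 139 = 15 \cdot 30276 + 139 = 454140 + 139 = 454279$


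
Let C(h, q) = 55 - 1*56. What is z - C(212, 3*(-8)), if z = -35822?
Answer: -35821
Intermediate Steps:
C(h, q) = -1 (C(h, q) = 55 - 56 = -1)
z - C(212, 3*(-8)) = -35822 - 1*(-1) = -35822 + 1 = -35821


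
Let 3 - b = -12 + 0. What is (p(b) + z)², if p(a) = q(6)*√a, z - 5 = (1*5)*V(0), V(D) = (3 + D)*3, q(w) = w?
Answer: 3040 + 600*√15 ≈ 5363.8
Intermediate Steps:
b = 15 (b = 3 - (-12 + 0) = 3 - 1*(-12) = 3 + 12 = 15)
V(D) = 9 + 3*D
z = 50 (z = 5 + (1*5)*(9 + 3*0) = 5 + 5*(9 + 0) = 5 + 5*9 = 5 + 45 = 50)
p(a) = 6*√a
(p(b) + z)² = (6*√15 + 50)² = (50 + 6*√15)²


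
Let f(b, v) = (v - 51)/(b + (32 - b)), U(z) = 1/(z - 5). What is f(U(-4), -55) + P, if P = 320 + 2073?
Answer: 38235/16 ≈ 2389.7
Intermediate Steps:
U(z) = 1/(-5 + z)
f(b, v) = -51/32 + v/32 (f(b, v) = (-51 + v)/32 = (-51 + v)*(1/32) = -51/32 + v/32)
P = 2393
f(U(-4), -55) + P = (-51/32 + (1/32)*(-55)) + 2393 = (-51/32 - 55/32) + 2393 = -53/16 + 2393 = 38235/16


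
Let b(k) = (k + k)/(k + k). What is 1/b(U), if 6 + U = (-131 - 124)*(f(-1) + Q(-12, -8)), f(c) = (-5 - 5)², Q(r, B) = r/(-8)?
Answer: 1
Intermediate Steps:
Q(r, B) = -r/8 (Q(r, B) = r*(-⅛) = -r/8)
f(c) = 100 (f(c) = (-10)² = 100)
U = -51777/2 (U = -6 + (-131 - 124)*(100 - ⅛*(-12)) = -6 - 255*(100 + 3/2) = -6 - 255*203/2 = -6 - 51765/2 = -51777/2 ≈ -25889.)
b(k) = 1 (b(k) = (2*k)/((2*k)) = (2*k)*(1/(2*k)) = 1)
1/b(U) = 1/1 = 1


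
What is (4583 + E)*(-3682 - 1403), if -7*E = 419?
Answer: -161001270/7 ≈ -2.3000e+7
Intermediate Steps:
E = -419/7 (E = -⅐*419 = -419/7 ≈ -59.857)
(4583 + E)*(-3682 - 1403) = (4583 - 419/7)*(-3682 - 1403) = (31662/7)*(-5085) = -161001270/7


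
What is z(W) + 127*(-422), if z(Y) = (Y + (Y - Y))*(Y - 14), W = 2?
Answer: -53618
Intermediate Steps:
z(Y) = Y*(-14 + Y) (z(Y) = (Y + 0)*(-14 + Y) = Y*(-14 + Y))
z(W) + 127*(-422) = 2*(-14 + 2) + 127*(-422) = 2*(-12) - 53594 = -24 - 53594 = -53618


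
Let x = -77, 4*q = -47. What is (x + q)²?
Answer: 126025/16 ≈ 7876.6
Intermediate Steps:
q = -47/4 (q = (¼)*(-47) = -47/4 ≈ -11.750)
(x + q)² = (-77 - 47/4)² = (-355/4)² = 126025/16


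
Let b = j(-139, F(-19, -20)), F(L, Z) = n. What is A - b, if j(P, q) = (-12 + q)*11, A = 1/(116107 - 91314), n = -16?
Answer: 7636245/24793 ≈ 308.00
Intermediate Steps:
A = 1/24793 ≈ 4.0334e-5
F(L, Z) = -16
j(P, q) = -132 + 11*q
b = -308 (b = -132 + 11*(-16) = -132 - 176 = -308)
A - b = 1/24793 - 1*(-308) = 1/24793 + 308 = 7636245/24793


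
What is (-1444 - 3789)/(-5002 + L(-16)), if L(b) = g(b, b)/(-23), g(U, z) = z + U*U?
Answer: 120359/115286 ≈ 1.0440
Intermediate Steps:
g(U, z) = z + U²
L(b) = -b/23 - b²/23 (L(b) = (b + b²)/(-23) = (b + b²)*(-1/23) = -b/23 - b²/23)
(-1444 - 3789)/(-5002 + L(-16)) = (-1444 - 3789)/(-5002 + (1/23)*(-16)*(-1 - 1*(-16))) = -5233/(-5002 + (1/23)*(-16)*(-1 + 16)) = -5233/(-5002 + (1/23)*(-16)*15) = -5233/(-5002 - 240/23) = -5233/(-115286/23) = -5233*(-23/115286) = 120359/115286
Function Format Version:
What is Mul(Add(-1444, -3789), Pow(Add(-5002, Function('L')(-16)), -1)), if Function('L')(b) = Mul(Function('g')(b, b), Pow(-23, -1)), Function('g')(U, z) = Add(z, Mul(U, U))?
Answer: Rational(120359, 115286) ≈ 1.0440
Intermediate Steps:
Function('g')(U, z) = Add(z, Pow(U, 2))
Function('L')(b) = Add(Mul(Rational(-1, 23), b), Mul(Rational(-1, 23), Pow(b, 2))) (Function('L')(b) = Mul(Add(b, Pow(b, 2)), Pow(-23, -1)) = Mul(Add(b, Pow(b, 2)), Rational(-1, 23)) = Add(Mul(Rational(-1, 23), b), Mul(Rational(-1, 23), Pow(b, 2))))
Mul(Add(-1444, -3789), Pow(Add(-5002, Function('L')(-16)), -1)) = Mul(Add(-1444, -3789), Pow(Add(-5002, Mul(Rational(1, 23), -16, Add(-1, Mul(-1, -16)))), -1)) = Mul(-5233, Pow(Add(-5002, Mul(Rational(1, 23), -16, Add(-1, 16))), -1)) = Mul(-5233, Pow(Add(-5002, Mul(Rational(1, 23), -16, 15)), -1)) = Mul(-5233, Pow(Add(-5002, Rational(-240, 23)), -1)) = Mul(-5233, Pow(Rational(-115286, 23), -1)) = Mul(-5233, Rational(-23, 115286)) = Rational(120359, 115286)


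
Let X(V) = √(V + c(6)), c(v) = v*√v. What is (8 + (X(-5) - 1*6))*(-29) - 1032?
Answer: -1090 - 29*√(-5 + 6*√6) ≈ -1180.3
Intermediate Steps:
c(v) = v^(3/2)
X(V) = √(V + 6*√6) (X(V) = √(V + 6^(3/2)) = √(V + 6*√6))
(8 + (X(-5) - 1*6))*(-29) - 1032 = (8 + (√(-5 + 6*√6) - 1*6))*(-29) - 1032 = (8 + (√(-5 + 6*√6) - 6))*(-29) - 1032 = (8 + (-6 + √(-5 + 6*√6)))*(-29) - 1032 = (2 + √(-5 + 6*√6))*(-29) - 1032 = (-58 - 29*√(-5 + 6*√6)) - 1032 = -1090 - 29*√(-5 + 6*√6)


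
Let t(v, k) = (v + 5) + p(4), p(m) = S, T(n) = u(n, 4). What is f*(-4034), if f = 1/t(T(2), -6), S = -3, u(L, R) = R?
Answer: -2017/3 ≈ -672.33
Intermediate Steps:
T(n) = 4
p(m) = -3
t(v, k) = 2 + v (t(v, k) = (v + 5) - 3 = (5 + v) - 3 = 2 + v)
f = ⅙ (f = 1/(2 + 4) = 1/6 = ⅙ ≈ 0.16667)
f*(-4034) = (⅙)*(-4034) = -2017/3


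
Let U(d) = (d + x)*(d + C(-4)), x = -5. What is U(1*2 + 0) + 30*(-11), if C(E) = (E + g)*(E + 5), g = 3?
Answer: -333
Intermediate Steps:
C(E) = (3 + E)*(5 + E) (C(E) = (E + 3)*(E + 5) = (3 + E)*(5 + E))
U(d) = (-1 + d)*(-5 + d) (U(d) = (d - 5)*(d + (15 + (-4)² + 8*(-4))) = (-5 + d)*(d + (15 + 16 - 32)) = (-5 + d)*(d - 1) = (-5 + d)*(-1 + d) = (-1 + d)*(-5 + d))
U(1*2 + 0) + 30*(-11) = (5 + (1*2 + 0)² - 6*(1*2 + 0)) + 30*(-11) = (5 + (2 + 0)² - 6*(2 + 0)) - 330 = (5 + 2² - 6*2) - 330 = (5 + 4 - 12) - 330 = -3 - 330 = -333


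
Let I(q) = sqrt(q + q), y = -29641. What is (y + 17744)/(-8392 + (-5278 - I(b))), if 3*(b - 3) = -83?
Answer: 243947985/280303424 - 11897*I*sqrt(111)/280303424 ≈ 0.8703 - 0.00044717*I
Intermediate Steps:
b = -74/3 (b = 3 + (1/3)*(-83) = 3 - 83/3 = -74/3 ≈ -24.667)
I(q) = sqrt(2)*sqrt(q) (I(q) = sqrt(2*q) = sqrt(2)*sqrt(q))
(y + 17744)/(-8392 + (-5278 - I(b))) = (-29641 + 17744)/(-8392 + (-5278 - sqrt(2)*sqrt(-74/3))) = -11897/(-8392 + (-5278 - sqrt(2)*I*sqrt(222)/3)) = -11897/(-8392 + (-5278 - 2*I*sqrt(111)/3)) = -11897/(-13670 - 2*I*sqrt(111)/3)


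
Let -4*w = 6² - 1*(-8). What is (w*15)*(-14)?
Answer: 2310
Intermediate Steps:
w = -11 (w = -(6² - 1*(-8))/4 = -(36 + 8)/4 = -¼*44 = -11)
(w*15)*(-14) = -11*15*(-14) = -165*(-14) = 2310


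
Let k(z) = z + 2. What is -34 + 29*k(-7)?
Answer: -179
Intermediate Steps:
k(z) = 2 + z
-34 + 29*k(-7) = -34 + 29*(2 - 7) = -34 + 29*(-5) = -34 - 145 = -179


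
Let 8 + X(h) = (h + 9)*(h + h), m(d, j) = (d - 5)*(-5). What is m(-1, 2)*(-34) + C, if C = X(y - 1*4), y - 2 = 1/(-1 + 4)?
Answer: -9472/9 ≈ -1052.4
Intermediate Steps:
y = 7/3 (y = 2 + 1/(-1 + 4) = 2 + 1/3 = 2 + ⅓ = 7/3 ≈ 2.3333)
m(d, j) = 25 - 5*d (m(d, j) = (-5 + d)*(-5) = 25 - 5*d)
X(h) = -8 + 2*h*(9 + h) (X(h) = -8 + (h + 9)*(h + h) = -8 + (9 + h)*(2*h) = -8 + 2*h*(9 + h))
C = -292/9 (C = -8 + 2*(7/3 - 1*4)² + 18*(7/3 - 1*4) = -8 + 2*(7/3 - 4)² + 18*(7/3 - 4) = -8 + 2*(-5/3)² + 18*(-5/3) = -8 + 2*(25/9) - 30 = -8 + 50/9 - 30 = -292/9 ≈ -32.444)
m(-1, 2)*(-34) + C = (25 - 5*(-1))*(-34) - 292/9 = (25 + 5)*(-34) - 292/9 = 30*(-34) - 292/9 = -1020 - 292/9 = -9472/9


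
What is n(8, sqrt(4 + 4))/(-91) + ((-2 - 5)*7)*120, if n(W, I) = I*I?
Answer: -535088/91 ≈ -5880.1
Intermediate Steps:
n(W, I) = I**2
n(8, sqrt(4 + 4))/(-91) + ((-2 - 5)*7)*120 = (sqrt(4 + 4))**2/(-91) + ((-2 - 5)*7)*120 = (sqrt(8))**2*(-1/91) - 7*7*120 = (2*sqrt(2))**2*(-1/91) - 49*120 = 8*(-1/91) - 5880 = -8/91 - 5880 = -535088/91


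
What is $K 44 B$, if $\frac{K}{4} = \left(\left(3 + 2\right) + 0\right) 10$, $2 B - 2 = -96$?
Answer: $-413600$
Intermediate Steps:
$B = -47$ ($B = 1 + \frac{1}{2} \left(-96\right) = 1 - 48 = -47$)
$K = 200$ ($K = 4 \left(\left(3 + 2\right) + 0\right) 10 = 4 \left(5 + 0\right) 10 = 4 \cdot 5 \cdot 10 = 4 \cdot 50 = 200$)
$K 44 B = 200 \cdot 44 \left(-47\right) = 8800 \left(-47\right) = -413600$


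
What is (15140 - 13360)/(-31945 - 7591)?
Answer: -445/9884 ≈ -0.045022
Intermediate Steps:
(15140 - 13360)/(-31945 - 7591) = 1780/(-39536) = 1780*(-1/39536) = -445/9884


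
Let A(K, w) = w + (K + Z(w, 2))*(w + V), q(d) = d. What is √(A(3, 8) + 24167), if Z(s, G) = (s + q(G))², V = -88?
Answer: √15935 ≈ 126.23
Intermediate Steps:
Z(s, G) = (G + s)² (Z(s, G) = (s + G)² = (G + s)²)
A(K, w) = w + (-88 + w)*(K + (2 + w)²) (A(K, w) = w + (K + (2 + w)²)*(w - 88) = w + (K + (2 + w)²)*(-88 + w) = w + (-88 + w)*(K + (2 + w)²))
√(A(3, 8) + 24167) = √((-352 + 8³ - 347*8 - 88*3 - 84*8² + 3*8) + 24167) = √((-352 + 512 - 2776 - 264 - 84*64 + 24) + 24167) = √((-352 + 512 - 2776 - 264 - 5376 + 24) + 24167) = √(-8232 + 24167) = √15935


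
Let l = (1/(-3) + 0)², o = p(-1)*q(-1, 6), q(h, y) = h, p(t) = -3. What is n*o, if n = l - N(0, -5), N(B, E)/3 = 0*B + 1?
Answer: -26/3 ≈ -8.6667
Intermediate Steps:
N(B, E) = 3 (N(B, E) = 3*(0*B + 1) = 3*(0 + 1) = 3*1 = 3)
o = 3 (o = -3*(-1) = 3)
l = ⅑ (l = (-⅓ + 0)² = (-⅓)² = ⅑ ≈ 0.11111)
n = -26/9 (n = ⅑ - 1*3 = ⅑ - 3 = -26/9 ≈ -2.8889)
n*o = -26/9*3 = -26/3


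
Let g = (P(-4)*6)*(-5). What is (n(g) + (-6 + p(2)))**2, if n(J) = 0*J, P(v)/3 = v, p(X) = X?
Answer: 16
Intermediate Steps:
P(v) = 3*v
g = 360 (g = ((3*(-4))*6)*(-5) = -12*6*(-5) = -72*(-5) = 360)
n(J) = 0
(n(g) + (-6 + p(2)))**2 = (0 + (-6 + 2))**2 = (0 - 4)**2 = (-4)**2 = 16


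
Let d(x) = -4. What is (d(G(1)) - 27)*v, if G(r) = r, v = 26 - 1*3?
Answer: -713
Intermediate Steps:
v = 23 (v = 26 - 3 = 23)
(d(G(1)) - 27)*v = (-4 - 27)*23 = -31*23 = -713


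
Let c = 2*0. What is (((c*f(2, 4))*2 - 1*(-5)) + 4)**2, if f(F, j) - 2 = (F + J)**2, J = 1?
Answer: 81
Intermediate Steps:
f(F, j) = 2 + (1 + F)**2 (f(F, j) = 2 + (F + 1)**2 = 2 + (1 + F)**2)
c = 0
(((c*f(2, 4))*2 - 1*(-5)) + 4)**2 = (((0*(2 + (1 + 2)**2))*2 - 1*(-5)) + 4)**2 = (((0*(2 + 3**2))*2 + 5) + 4)**2 = (((0*(2 + 9))*2 + 5) + 4)**2 = (((0*11)*2 + 5) + 4)**2 = ((0*2 + 5) + 4)**2 = ((0 + 5) + 4)**2 = (5 + 4)**2 = 9**2 = 81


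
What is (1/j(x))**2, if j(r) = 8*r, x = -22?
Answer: 1/30976 ≈ 3.2283e-5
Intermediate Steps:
(1/j(x))**2 = (1/(8*(-22)))**2 = (1/(-176))**2 = (-1/176)**2 = 1/30976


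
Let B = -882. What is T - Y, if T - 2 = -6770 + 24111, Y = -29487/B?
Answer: 5089013/294 ≈ 17310.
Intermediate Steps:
Y = 9829/294 (Y = -29487/(-882) = -29487*(-1/882) = 9829/294 ≈ 33.432)
T = 17343 (T = 2 + (-6770 + 24111) = 2 + 17341 = 17343)
T - Y = 17343 - 1*9829/294 = 17343 - 9829/294 = 5089013/294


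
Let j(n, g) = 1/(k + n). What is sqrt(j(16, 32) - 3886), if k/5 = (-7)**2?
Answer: I*sqrt(29413105)/87 ≈ 62.338*I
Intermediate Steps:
k = 245 (k = 5*(-7)**2 = 5*49 = 245)
j(n, g) = 1/(245 + n)
sqrt(j(16, 32) - 3886) = sqrt(1/(245 + 16) - 3886) = sqrt(1/261 - 3886) = sqrt(-1014245/261) = I*sqrt(29413105)/87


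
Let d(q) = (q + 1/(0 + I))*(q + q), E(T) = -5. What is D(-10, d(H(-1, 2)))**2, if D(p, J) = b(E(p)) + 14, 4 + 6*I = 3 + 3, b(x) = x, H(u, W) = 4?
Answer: 81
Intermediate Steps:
I = 1/3 (I = -2/3 + (3 + 3)/6 = -2/3 + (1/6)*6 = -2/3 + 1 = 1/3 ≈ 0.33333)
d(q) = 2*q*(3 + q) (d(q) = (q + 1/(0 + 1/3))*(q + q) = (q + 1/(1/3))*(2*q) = (q + 3)*(2*q) = (3 + q)*(2*q) = 2*q*(3 + q))
D(p, J) = 9 (D(p, J) = -5 + 14 = 9)
D(-10, d(H(-1, 2)))**2 = 9**2 = 81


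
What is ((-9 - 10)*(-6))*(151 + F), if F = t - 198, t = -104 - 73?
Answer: -25536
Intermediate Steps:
t = -177
F = -375 (F = -177 - 198 = -375)
((-9 - 10)*(-6))*(151 + F) = ((-9 - 10)*(-6))*(151 - 375) = -19*(-6)*(-224) = 114*(-224) = -25536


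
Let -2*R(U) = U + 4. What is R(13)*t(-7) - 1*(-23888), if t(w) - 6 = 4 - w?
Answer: 47487/2 ≈ 23744.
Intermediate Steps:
t(w) = 10 - w (t(w) = 6 + (4 - w) = 10 - w)
R(U) = -2 - U/2 (R(U) = -(U + 4)/2 = -(4 + U)/2 = -2 - U/2)
R(13)*t(-7) - 1*(-23888) = (-2 - ½*13)*(10 - 1*(-7)) - 1*(-23888) = (-2 - 13/2)*(10 + 7) + 23888 = -17/2*17 + 23888 = -289/2 + 23888 = 47487/2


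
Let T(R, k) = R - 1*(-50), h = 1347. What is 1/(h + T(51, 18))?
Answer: 1/1448 ≈ 0.00069061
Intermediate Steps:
T(R, k) = 50 + R (T(R, k) = R + 50 = 50 + R)
1/(h + T(51, 18)) = 1/(1347 + (50 + 51)) = 1/(1347 + 101) = 1/1448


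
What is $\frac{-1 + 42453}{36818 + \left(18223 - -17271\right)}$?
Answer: $\frac{10613}{18078} \approx 0.58707$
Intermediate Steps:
$\frac{-1 + 42453}{36818 + \left(18223 - -17271\right)} = \frac{42452}{36818 + \left(18223 + 17271\right)} = \frac{42452}{36818 + 35494} = \frac{42452}{72312} = 42452 \cdot \frac{1}{72312} = \frac{10613}{18078}$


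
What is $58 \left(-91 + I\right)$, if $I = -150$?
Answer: $-13978$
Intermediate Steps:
$58 \left(-91 + I\right) = 58 \left(-91 - 150\right) = 58 \left(-241\right) = -13978$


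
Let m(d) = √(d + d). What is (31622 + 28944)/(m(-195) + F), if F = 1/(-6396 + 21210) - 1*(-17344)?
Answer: 230527552489036308/66015174679048729 - 13291487061336*I*√390/66015174679048729 ≈ 3.492 - 0.0039761*I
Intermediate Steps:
m(d) = √2*√d (m(d) = √(2*d) = √2*√d)
F = 256934017/14814 (F = 1/14814 + 17344 = 256934017/14814 ≈ 17344.)
(31622 + 28944)/(m(-195) + F) = (31622 + 28944)/(√2*√(-195) + 256934017/14814) = 60566/(√2*(I*√195) + 256934017/14814) = 60566/(I*√390 + 256934017/14814) = 60566/(256934017/14814 + I*√390)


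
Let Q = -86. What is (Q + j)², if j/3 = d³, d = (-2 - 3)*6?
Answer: 6574939396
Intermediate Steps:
d = -30 (d = -5*6 = -30)
j = -81000 (j = 3*(-30)³ = 3*(-27000) = -81000)
(Q + j)² = (-86 - 81000)² = (-81086)² = 6574939396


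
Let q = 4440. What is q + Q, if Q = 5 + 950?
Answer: 5395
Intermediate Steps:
Q = 955
q + Q = 4440 + 955 = 5395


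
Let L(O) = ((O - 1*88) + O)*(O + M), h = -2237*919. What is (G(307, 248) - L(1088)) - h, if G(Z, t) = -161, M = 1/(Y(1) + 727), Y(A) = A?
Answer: -19665543/91 ≈ -2.1610e+5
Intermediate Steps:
M = 1/728 (M = 1/(1 + 727) = 1/728 ≈ 0.0013736)
h = -2055803
L(O) = (-88 + 2*O)*(1/728 + O) (L(O) = ((O - 1*88) + O)*(O + 1/728) = ((O - 88) + O)*(1/728 + O) = ((-88 + O) + O)*(1/728 + O) = (-88 + 2*O)*(1/728 + O))
(G(307, 248) - L(1088)) - h = (-161 - (-11/91 + 2*1088**2 - 32031/364*1088)) - 1*(-2055803) = (-161 - (-11/91 + 2*1183744 - 8712432/91)) + 2055803 = (-161 - (-11/91 + 2367488 - 8712432/91)) + 2055803 = (-161 - 1*206728965/91) + 2055803 = (-161 - 206728965/91) + 2055803 = -206743616/91 + 2055803 = -19665543/91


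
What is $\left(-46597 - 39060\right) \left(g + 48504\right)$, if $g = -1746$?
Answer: $-4005150006$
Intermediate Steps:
$\left(-46597 - 39060\right) \left(g + 48504\right) = \left(-46597 - 39060\right) \left(-1746 + 48504\right) = \left(-85657\right) 46758 = -4005150006$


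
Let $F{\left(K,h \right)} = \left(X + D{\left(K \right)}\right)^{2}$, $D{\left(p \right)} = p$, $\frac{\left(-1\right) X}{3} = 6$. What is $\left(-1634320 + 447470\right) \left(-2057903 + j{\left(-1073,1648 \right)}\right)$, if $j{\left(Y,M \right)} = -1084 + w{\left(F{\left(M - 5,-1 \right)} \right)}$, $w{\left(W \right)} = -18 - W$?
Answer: $5577755865500$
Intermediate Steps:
$X = -18$ ($X = \left(-3\right) 6 = -18$)
$F{\left(K,h \right)} = \left(-18 + K\right)^{2}$
$j{\left(Y,M \right)} = -1102 - \left(-23 + M\right)^{2}$ ($j{\left(Y,M \right)} = -1084 - \left(18 + \left(-18 + \left(M - 5\right)\right)^{2}\right) = -1084 - \left(18 + \left(-18 + \left(-5 + M\right)\right)^{2}\right) = -1084 - \left(18 + \left(-23 + M\right)^{2}\right) = -1102 - \left(-23 + M\right)^{2}$)
$\left(-1634320 + 447470\right) \left(-2057903 + j{\left(-1073,1648 \right)}\right) = \left(-1634320 + 447470\right) \left(-2057903 - \left(1102 + \left(-23 + 1648\right)^{2}\right)\right) = - 1186850 \left(-2057903 - 2641727\right) = \left(-1186850\right) \left(-4699630\right) = 5577755865500$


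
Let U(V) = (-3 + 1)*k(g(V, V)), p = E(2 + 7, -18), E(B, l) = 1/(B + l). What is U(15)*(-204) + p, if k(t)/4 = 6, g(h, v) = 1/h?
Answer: 88127/9 ≈ 9791.9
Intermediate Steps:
k(t) = 24 (k(t) = 4*6 = 24)
p = -⅑ (p = 1/((2 + 7) - 18) = 1/(9 - 18) = 1/(-9) = -⅑ ≈ -0.11111)
U(V) = -48 (U(V) = (-3 + 1)*24 = -2*24 = -48)
U(15)*(-204) + p = -48*(-204) - ⅑ = 9792 - ⅑ = 88127/9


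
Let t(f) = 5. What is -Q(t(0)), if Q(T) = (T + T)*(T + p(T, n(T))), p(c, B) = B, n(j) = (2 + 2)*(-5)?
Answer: 150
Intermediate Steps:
n(j) = -20 (n(j) = 4*(-5) = -20)
Q(T) = 2*T*(-20 + T) (Q(T) = (T + T)*(T - 20) = (2*T)*(-20 + T) = 2*T*(-20 + T))
-Q(t(0)) = -2*5*(-20 + 5) = -2*5*(-15) = -1*(-150) = 150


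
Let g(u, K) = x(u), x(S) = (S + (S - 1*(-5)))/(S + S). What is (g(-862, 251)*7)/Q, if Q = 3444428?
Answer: 12033/5938193872 ≈ 2.0264e-6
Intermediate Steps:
x(S) = (5 + 2*S)/(2*S) (x(S) = (S + (S + 5))/((2*S)) = (S + (5 + S))*(1/(2*S)) = (5 + 2*S)*(1/(2*S)) = (5 + 2*S)/(2*S))
g(u, K) = (5/2 + u)/u
(g(-862, 251)*7)/Q = (((5/2 - 862)/(-862))*7)/3444428 = (-1/862*(-1719/2)*7)*(1/3444428) = ((1719/1724)*7)*(1/3444428) = (12033/1724)*(1/3444428) = 12033/5938193872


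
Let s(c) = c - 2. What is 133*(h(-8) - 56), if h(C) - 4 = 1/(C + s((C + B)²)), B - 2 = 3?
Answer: -7049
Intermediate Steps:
B = 5 (B = 2 + 3 = 5)
s(c) = -2 + c
h(C) = 4 + 1/(-2 + C + (5 + C)²) (h(C) = 4 + 1/(C + (-2 + (C + 5)²)) = 4 + 1/(C + (-2 + (5 + C)²)) = 4 + 1/(-2 + C + (5 + C)²))
133*(h(-8) - 56) = 133*((93 + 4*(-8)² + 44*(-8))/(23 + (-8)² + 11*(-8)) - 56) = 133*((93 + 4*64 - 352)/(23 + 64 - 88) - 56) = 133*((93 + 256 - 352)/(-1) - 56) = 133*(-1*(-3) - 56) = 133*(3 - 56) = 133*(-53) = -7049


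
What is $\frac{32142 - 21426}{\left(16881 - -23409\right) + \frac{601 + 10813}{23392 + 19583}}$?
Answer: $\frac{115130025}{432868541} \approx 0.26597$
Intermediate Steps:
$\frac{32142 - 21426}{\left(16881 - -23409\right) + \frac{601 + 10813}{23392 + 19583}} = \frac{10716}{\left(16881 + 23409\right) + \frac{11414}{42975}} = \frac{10716}{40290 + 11414 \cdot \frac{1}{42975}} = \frac{10716}{40290 + \frac{11414}{42975}} = \frac{10716}{\frac{1731474164}{42975}} = 10716 \cdot \frac{42975}{1731474164} = \frac{115130025}{432868541}$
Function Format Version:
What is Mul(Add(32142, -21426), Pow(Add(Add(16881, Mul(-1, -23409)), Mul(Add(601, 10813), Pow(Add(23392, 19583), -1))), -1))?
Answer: Rational(115130025, 432868541) ≈ 0.26597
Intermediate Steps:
Mul(Add(32142, -21426), Pow(Add(Add(16881, Mul(-1, -23409)), Mul(Add(601, 10813), Pow(Add(23392, 19583), -1))), -1)) = Mul(10716, Pow(Add(Add(16881, 23409), Mul(11414, Pow(42975, -1))), -1)) = Mul(10716, Pow(Add(40290, Mul(11414, Rational(1, 42975))), -1)) = Mul(10716, Pow(Add(40290, Rational(11414, 42975)), -1)) = Mul(10716, Pow(Rational(1731474164, 42975), -1)) = Mul(10716, Rational(42975, 1731474164)) = Rational(115130025, 432868541)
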